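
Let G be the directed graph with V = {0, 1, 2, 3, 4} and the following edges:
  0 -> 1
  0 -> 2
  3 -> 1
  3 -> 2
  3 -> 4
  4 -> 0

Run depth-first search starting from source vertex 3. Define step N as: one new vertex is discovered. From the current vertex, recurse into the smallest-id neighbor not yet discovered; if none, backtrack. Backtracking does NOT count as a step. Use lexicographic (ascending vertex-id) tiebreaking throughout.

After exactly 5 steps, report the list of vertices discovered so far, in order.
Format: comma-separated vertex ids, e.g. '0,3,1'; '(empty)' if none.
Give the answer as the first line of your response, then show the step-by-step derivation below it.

3,1,2,4,0

step 1: discover 3; path=3; order=3
step 2: discover 1; path=3>1; order=3,1
step 3: discover 2; path=3>2; order=3,1,2
step 4: discover 4; path=3>4; order=3,1,2,4
step 5: discover 0; path=3>4>0; order=3,1,2,4,0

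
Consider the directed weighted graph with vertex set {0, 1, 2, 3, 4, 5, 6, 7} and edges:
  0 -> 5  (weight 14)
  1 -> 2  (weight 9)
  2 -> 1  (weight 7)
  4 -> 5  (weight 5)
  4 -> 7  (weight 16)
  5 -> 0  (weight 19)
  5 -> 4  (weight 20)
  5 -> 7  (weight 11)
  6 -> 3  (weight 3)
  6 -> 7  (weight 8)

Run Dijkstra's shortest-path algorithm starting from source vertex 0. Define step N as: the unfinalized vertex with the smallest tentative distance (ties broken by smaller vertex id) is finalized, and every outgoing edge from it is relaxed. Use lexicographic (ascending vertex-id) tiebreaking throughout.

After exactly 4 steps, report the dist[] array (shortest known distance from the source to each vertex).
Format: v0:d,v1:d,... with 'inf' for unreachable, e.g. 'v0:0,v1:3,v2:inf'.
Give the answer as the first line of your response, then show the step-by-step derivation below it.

v0:0,v1:inf,v2:inf,v3:inf,v4:34,v5:14,v6:inf,v7:25

step 1: dist = v0:0,v1:inf,v2:inf,v3:inf,v4:inf,v5:14,v6:inf,v7:inf
step 2: dist = v0:0,v1:inf,v2:inf,v3:inf,v4:34,v5:14,v6:inf,v7:25
step 3: dist = v0:0,v1:inf,v2:inf,v3:inf,v4:34,v5:14,v6:inf,v7:25
step 4: dist = v0:0,v1:inf,v2:inf,v3:inf,v4:34,v5:14,v6:inf,v7:25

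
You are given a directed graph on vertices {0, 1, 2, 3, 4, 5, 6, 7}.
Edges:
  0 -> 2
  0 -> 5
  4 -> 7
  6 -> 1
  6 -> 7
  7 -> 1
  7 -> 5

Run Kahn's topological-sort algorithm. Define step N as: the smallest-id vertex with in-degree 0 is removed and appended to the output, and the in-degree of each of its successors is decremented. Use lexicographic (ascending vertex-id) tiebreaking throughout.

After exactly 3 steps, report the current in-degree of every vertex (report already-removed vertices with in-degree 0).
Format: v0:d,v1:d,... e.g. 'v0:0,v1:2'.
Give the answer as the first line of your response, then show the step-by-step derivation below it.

v0:0,v1:2,v2:0,v3:0,v4:0,v5:1,v6:0,v7:2

step 1: output 0; order=[0]; indeg=(0,2,0,0,0,1,0,2)
step 2: output 2; order=[0,2]; indeg=(0,2,0,0,0,1,0,2)
step 3: output 3; order=[0,2,3]; indeg=(0,2,0,0,0,1,0,2)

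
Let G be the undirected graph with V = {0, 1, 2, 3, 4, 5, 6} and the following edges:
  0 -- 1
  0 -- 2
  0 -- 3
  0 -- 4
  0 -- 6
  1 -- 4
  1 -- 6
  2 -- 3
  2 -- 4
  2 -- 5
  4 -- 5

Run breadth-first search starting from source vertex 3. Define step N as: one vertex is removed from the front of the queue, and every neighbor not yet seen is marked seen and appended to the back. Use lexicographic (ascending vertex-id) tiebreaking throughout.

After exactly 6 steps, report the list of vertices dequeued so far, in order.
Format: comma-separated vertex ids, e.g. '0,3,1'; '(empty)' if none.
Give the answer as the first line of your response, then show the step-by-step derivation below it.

3,0,2,1,4,6

step 1: dequeue 3; queue=[0,2]; order=3
step 2: dequeue 0; queue=[2,1,4,6]; order=3,0
step 3: dequeue 2; queue=[1,4,6,5]; order=3,0,2
step 4: dequeue 1; queue=[4,6,5]; order=3,0,2,1
step 5: dequeue 4; queue=[6,5]; order=3,0,2,1,4
step 6: dequeue 6; queue=[5]; order=3,0,2,1,4,6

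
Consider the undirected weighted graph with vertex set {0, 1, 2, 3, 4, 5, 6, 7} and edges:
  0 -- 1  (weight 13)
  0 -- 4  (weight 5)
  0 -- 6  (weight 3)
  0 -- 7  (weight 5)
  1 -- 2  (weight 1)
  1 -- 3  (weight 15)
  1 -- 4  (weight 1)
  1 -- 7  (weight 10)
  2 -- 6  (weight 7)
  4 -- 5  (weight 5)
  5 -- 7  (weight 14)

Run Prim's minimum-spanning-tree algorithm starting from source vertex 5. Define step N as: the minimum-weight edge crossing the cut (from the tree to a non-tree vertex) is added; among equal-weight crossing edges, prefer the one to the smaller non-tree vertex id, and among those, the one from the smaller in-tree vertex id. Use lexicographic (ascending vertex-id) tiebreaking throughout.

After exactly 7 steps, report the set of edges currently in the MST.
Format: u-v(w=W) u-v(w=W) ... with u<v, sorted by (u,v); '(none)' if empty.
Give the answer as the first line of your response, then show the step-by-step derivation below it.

0-4(w=5) 0-6(w=3) 0-7(w=5) 1-2(w=1) 1-3(w=15) 1-4(w=1) 4-5(w=5)

step 1: add edge 4-5 (w=5); MST = {4-5(w=5)}
step 2: add edge 1-4 (w=1); MST = {1-4(w=1) 4-5(w=5)}
step 3: add edge 1-2 (w=1); MST = {1-2(w=1) 1-4(w=1) 4-5(w=5)}
step 4: add edge 0-4 (w=5); MST = {0-4(w=5) 1-2(w=1) 1-4(w=1) 4-5(w=5)}
step 5: add edge 0-6 (w=3); MST = {0-4(w=5) 0-6(w=3) 1-2(w=1) 1-4(w=1) 4-5(w=5)}
step 6: add edge 0-7 (w=5); MST = {0-4(w=5) 0-6(w=3) 0-7(w=5) 1-2(w=1) 1-4(w=1) 4-5(w=5)}
step 7: add edge 1-3 (w=15); MST = {0-4(w=5) 0-6(w=3) 0-7(w=5) 1-2(w=1) 1-3(w=15) 1-4(w=1) 4-5(w=5)}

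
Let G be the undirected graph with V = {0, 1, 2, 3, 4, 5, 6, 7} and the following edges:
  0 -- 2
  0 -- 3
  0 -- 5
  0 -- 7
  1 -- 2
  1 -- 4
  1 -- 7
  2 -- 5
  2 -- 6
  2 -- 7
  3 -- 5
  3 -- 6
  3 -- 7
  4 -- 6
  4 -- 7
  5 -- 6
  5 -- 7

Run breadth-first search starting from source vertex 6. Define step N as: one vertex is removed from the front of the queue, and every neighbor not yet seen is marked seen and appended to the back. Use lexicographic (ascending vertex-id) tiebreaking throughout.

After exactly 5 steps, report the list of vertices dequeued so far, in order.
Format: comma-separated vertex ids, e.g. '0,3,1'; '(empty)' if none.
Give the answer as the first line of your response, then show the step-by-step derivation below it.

6,2,3,4,5

step 1: dequeue 6; queue=[2,3,4,5]; order=6
step 2: dequeue 2; queue=[3,4,5,0,1,7]; order=6,2
step 3: dequeue 3; queue=[4,5,0,1,7]; order=6,2,3
step 4: dequeue 4; queue=[5,0,1,7]; order=6,2,3,4
step 5: dequeue 5; queue=[0,1,7]; order=6,2,3,4,5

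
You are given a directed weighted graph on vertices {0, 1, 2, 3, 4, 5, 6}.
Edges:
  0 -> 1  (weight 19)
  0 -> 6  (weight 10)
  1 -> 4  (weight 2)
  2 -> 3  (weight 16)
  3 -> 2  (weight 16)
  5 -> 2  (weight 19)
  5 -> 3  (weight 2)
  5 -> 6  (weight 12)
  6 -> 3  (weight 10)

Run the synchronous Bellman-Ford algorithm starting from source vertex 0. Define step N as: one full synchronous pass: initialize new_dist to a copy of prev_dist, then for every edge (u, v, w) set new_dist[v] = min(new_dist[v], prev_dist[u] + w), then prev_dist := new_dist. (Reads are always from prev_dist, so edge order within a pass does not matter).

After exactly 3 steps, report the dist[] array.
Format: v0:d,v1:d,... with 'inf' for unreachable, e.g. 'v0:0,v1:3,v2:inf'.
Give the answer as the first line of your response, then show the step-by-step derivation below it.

v0:0,v1:19,v2:36,v3:20,v4:21,v5:inf,v6:10

step 1: dist = v0:0,v1:19,v2:inf,v3:inf,v4:inf,v5:inf,v6:10
step 2: dist = v0:0,v1:19,v2:inf,v3:20,v4:21,v5:inf,v6:10
step 3: dist = v0:0,v1:19,v2:36,v3:20,v4:21,v5:inf,v6:10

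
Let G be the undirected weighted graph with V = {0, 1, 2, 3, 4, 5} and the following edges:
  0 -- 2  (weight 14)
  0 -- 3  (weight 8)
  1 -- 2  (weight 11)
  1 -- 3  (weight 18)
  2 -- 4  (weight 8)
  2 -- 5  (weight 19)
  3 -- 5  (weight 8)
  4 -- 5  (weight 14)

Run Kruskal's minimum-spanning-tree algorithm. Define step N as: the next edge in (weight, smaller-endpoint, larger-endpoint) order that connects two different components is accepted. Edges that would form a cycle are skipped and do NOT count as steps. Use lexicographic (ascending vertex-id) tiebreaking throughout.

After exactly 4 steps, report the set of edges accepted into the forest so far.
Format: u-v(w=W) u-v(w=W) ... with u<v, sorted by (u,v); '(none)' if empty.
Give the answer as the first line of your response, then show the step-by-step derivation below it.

0-3(w=8) 1-2(w=11) 2-4(w=8) 3-5(w=8)

step 1: add edge 0-3 (w=8); MST = {0-3(w=8)}
step 2: add edge 2-4 (w=8); MST = {0-3(w=8) 2-4(w=8)}
step 3: add edge 3-5 (w=8); MST = {0-3(w=8) 2-4(w=8) 3-5(w=8)}
step 4: add edge 1-2 (w=11); MST = {0-3(w=8) 1-2(w=11) 2-4(w=8) 3-5(w=8)}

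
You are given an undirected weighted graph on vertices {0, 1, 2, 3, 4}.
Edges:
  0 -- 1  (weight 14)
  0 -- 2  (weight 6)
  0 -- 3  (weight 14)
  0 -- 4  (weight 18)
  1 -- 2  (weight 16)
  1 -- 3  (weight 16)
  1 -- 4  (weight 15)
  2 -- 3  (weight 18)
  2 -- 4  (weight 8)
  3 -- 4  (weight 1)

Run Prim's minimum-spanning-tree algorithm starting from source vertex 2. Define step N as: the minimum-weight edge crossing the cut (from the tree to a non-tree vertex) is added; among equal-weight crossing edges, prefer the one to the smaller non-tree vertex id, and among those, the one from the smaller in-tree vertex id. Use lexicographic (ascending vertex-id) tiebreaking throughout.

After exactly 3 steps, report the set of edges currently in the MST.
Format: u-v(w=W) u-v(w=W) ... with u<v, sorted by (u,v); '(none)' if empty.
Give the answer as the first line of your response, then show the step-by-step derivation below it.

0-2(w=6) 2-4(w=8) 3-4(w=1)

step 1: add edge 0-2 (w=6); MST = {0-2(w=6)}
step 2: add edge 2-4 (w=8); MST = {0-2(w=6) 2-4(w=8)}
step 3: add edge 3-4 (w=1); MST = {0-2(w=6) 2-4(w=8) 3-4(w=1)}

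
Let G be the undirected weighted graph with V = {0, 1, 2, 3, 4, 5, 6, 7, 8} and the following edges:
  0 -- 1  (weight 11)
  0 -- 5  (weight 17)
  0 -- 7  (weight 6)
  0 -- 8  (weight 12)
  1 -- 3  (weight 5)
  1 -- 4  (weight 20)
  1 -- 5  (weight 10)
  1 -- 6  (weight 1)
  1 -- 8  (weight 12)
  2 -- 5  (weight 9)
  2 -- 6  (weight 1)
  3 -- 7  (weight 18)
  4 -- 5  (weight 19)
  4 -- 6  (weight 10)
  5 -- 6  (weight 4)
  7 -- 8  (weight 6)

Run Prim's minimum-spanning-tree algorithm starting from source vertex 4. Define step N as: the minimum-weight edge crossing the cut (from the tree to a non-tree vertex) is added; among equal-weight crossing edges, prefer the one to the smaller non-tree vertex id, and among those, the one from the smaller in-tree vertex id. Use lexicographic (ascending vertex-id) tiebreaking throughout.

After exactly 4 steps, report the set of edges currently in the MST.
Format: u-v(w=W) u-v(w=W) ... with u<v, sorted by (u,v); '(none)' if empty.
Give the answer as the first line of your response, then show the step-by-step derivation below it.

1-6(w=1) 2-6(w=1) 4-6(w=10) 5-6(w=4)

step 1: add edge 4-6 (w=10); MST = {4-6(w=10)}
step 2: add edge 1-6 (w=1); MST = {1-6(w=1) 4-6(w=10)}
step 3: add edge 2-6 (w=1); MST = {1-6(w=1) 2-6(w=1) 4-6(w=10)}
step 4: add edge 5-6 (w=4); MST = {1-6(w=1) 2-6(w=1) 4-6(w=10) 5-6(w=4)}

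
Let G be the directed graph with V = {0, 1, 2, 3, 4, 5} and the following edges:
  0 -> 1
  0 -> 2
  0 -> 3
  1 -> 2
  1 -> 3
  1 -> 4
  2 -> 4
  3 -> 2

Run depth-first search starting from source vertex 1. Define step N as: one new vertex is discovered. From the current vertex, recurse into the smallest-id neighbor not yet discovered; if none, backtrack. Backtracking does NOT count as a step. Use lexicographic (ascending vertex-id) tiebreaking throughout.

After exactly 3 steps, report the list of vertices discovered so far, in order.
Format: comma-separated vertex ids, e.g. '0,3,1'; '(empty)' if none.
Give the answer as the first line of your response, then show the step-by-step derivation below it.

1,2,4

step 1: discover 1; path=1; order=1
step 2: discover 2; path=1>2; order=1,2
step 3: discover 4; path=1>2>4; order=1,2,4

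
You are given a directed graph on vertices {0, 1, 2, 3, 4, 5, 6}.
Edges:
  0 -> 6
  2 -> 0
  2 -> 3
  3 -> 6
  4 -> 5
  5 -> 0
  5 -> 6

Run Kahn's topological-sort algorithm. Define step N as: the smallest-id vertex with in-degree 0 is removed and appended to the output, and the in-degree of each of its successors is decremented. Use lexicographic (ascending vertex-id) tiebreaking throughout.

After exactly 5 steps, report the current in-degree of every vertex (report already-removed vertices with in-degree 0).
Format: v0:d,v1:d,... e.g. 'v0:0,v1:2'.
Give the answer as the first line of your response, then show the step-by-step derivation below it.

v0:0,v1:0,v2:0,v3:0,v4:0,v5:0,v6:1

step 1: output 1; order=[1]; indeg=(2,0,0,1,0,1,3)
step 2: output 2; order=[1,2]; indeg=(1,0,0,0,0,1,3)
step 3: output 3; order=[1,2,3]; indeg=(1,0,0,0,0,1,2)
step 4: output 4; order=[1,2,3,4]; indeg=(1,0,0,0,0,0,2)
step 5: output 5; order=[1,2,3,4,5]; indeg=(0,0,0,0,0,0,1)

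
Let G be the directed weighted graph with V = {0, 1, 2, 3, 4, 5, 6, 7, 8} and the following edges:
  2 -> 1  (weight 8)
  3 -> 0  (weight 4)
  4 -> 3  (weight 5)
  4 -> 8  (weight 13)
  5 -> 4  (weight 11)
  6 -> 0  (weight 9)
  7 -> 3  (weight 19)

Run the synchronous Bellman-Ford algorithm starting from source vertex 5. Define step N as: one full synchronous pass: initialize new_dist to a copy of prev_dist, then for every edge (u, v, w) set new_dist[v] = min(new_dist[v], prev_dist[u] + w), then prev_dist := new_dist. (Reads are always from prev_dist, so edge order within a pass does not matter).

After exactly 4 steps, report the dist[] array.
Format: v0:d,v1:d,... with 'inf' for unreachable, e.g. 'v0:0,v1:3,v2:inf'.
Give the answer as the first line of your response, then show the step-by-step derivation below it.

v0:20,v1:inf,v2:inf,v3:16,v4:11,v5:0,v6:inf,v7:inf,v8:24

step 1: dist = v0:inf,v1:inf,v2:inf,v3:inf,v4:11,v5:0,v6:inf,v7:inf,v8:inf
step 2: dist = v0:inf,v1:inf,v2:inf,v3:16,v4:11,v5:0,v6:inf,v7:inf,v8:24
step 3: dist = v0:20,v1:inf,v2:inf,v3:16,v4:11,v5:0,v6:inf,v7:inf,v8:24
step 4: dist = v0:20,v1:inf,v2:inf,v3:16,v4:11,v5:0,v6:inf,v7:inf,v8:24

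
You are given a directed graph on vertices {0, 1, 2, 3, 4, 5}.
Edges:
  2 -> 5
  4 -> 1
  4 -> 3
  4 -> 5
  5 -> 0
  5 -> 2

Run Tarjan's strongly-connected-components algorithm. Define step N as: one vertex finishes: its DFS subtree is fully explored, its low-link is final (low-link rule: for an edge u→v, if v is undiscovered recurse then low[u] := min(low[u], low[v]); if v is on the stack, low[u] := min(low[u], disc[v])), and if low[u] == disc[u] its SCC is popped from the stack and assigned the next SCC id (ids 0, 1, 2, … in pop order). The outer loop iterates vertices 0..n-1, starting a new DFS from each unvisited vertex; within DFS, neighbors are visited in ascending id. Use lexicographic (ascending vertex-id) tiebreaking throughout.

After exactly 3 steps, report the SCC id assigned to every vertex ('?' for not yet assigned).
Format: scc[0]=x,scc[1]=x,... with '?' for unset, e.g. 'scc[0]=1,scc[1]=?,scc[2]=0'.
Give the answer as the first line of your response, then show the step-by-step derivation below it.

scc[0]=0,scc[1]=1,scc[2]=?,scc[3]=?,scc[4]=?,scc[5]=?

step 1: low=(low[0]=0,low[1]=?,low[2]=?,low[3]=?,low[4]=?,low[5]=?); scc=(scc[0]=0,scc[1]=?,scc[2]=?,scc[3]=?,scc[4]=?,scc[5]=?)
step 2: low=(low[0]=0,low[1]=1,low[2]=?,low[3]=?,low[4]=?,low[5]=?); scc=(scc[0]=0,scc[1]=1,scc[2]=?,scc[3]=?,scc[4]=?,scc[5]=?)
step 3: low=(low[0]=0,low[1]=1,low[2]=2,low[3]=?,low[4]=?,low[5]=2); scc=(scc[0]=0,scc[1]=1,scc[2]=?,scc[3]=?,scc[4]=?,scc[5]=?)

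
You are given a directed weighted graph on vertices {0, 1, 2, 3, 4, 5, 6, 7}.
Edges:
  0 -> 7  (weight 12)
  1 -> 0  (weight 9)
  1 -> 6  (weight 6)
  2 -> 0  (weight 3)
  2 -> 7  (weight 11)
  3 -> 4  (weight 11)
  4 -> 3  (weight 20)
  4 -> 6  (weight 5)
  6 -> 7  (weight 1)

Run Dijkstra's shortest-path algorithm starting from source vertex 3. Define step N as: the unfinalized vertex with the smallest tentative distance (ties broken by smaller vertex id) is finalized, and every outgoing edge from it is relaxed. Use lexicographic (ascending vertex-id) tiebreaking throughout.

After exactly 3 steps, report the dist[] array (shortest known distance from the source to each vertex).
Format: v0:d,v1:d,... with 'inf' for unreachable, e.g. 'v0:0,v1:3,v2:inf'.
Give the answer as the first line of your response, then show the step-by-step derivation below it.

v0:inf,v1:inf,v2:inf,v3:0,v4:11,v5:inf,v6:16,v7:17

step 1: dist = v0:inf,v1:inf,v2:inf,v3:0,v4:11,v5:inf,v6:inf,v7:inf
step 2: dist = v0:inf,v1:inf,v2:inf,v3:0,v4:11,v5:inf,v6:16,v7:inf
step 3: dist = v0:inf,v1:inf,v2:inf,v3:0,v4:11,v5:inf,v6:16,v7:17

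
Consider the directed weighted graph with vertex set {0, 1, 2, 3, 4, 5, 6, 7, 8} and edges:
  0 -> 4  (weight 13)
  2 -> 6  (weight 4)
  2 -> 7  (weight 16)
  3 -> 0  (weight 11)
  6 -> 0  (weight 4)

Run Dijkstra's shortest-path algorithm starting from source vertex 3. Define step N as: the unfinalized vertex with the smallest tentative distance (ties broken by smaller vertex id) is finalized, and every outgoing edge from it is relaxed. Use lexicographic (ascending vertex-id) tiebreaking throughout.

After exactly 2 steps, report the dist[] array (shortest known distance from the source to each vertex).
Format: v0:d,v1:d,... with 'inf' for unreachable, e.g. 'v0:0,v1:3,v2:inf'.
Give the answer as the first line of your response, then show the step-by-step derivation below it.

v0:11,v1:inf,v2:inf,v3:0,v4:24,v5:inf,v6:inf,v7:inf,v8:inf

step 1: dist = v0:11,v1:inf,v2:inf,v3:0,v4:inf,v5:inf,v6:inf,v7:inf,v8:inf
step 2: dist = v0:11,v1:inf,v2:inf,v3:0,v4:24,v5:inf,v6:inf,v7:inf,v8:inf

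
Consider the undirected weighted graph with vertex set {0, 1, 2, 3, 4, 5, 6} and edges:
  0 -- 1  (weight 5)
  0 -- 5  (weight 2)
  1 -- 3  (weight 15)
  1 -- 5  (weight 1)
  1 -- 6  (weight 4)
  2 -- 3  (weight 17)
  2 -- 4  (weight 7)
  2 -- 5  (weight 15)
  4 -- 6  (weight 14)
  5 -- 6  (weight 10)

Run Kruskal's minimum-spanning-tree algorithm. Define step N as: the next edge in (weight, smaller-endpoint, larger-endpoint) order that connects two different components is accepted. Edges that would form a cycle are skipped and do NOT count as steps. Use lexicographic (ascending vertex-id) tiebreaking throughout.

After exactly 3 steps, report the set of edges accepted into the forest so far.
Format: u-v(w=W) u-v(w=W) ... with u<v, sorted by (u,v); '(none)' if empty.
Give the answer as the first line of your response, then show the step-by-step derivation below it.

0-5(w=2) 1-5(w=1) 1-6(w=4)

step 1: add edge 1-5 (w=1); MST = {1-5(w=1)}
step 2: add edge 0-5 (w=2); MST = {0-5(w=2) 1-5(w=1)}
step 3: add edge 1-6 (w=4); MST = {0-5(w=2) 1-5(w=1) 1-6(w=4)}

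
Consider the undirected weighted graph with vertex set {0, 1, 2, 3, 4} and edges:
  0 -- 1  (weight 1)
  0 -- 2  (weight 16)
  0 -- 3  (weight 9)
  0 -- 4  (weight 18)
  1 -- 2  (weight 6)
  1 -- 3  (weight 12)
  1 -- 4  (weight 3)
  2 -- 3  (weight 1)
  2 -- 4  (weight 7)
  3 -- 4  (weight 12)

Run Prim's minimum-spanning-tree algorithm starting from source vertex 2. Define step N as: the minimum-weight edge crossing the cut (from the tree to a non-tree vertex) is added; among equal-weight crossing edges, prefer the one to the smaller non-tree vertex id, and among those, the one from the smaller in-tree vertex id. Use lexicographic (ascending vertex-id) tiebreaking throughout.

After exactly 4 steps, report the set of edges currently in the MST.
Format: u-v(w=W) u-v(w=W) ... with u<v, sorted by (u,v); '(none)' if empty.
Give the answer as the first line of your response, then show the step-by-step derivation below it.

0-1(w=1) 1-2(w=6) 1-4(w=3) 2-3(w=1)

step 1: add edge 2-3 (w=1); MST = {2-3(w=1)}
step 2: add edge 1-2 (w=6); MST = {1-2(w=6) 2-3(w=1)}
step 3: add edge 0-1 (w=1); MST = {0-1(w=1) 1-2(w=6) 2-3(w=1)}
step 4: add edge 1-4 (w=3); MST = {0-1(w=1) 1-2(w=6) 1-4(w=3) 2-3(w=1)}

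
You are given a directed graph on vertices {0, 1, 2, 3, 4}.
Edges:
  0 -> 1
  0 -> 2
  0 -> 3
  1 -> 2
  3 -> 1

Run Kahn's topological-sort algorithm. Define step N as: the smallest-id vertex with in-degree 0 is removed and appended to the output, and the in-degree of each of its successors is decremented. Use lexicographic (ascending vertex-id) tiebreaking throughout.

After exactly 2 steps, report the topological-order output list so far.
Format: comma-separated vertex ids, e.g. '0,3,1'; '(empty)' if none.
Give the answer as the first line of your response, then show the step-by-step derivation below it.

0,3

step 1: output 0; order=[0]; indeg=(0,1,1,0,0)
step 2: output 3; order=[0,3]; indeg=(0,0,1,0,0)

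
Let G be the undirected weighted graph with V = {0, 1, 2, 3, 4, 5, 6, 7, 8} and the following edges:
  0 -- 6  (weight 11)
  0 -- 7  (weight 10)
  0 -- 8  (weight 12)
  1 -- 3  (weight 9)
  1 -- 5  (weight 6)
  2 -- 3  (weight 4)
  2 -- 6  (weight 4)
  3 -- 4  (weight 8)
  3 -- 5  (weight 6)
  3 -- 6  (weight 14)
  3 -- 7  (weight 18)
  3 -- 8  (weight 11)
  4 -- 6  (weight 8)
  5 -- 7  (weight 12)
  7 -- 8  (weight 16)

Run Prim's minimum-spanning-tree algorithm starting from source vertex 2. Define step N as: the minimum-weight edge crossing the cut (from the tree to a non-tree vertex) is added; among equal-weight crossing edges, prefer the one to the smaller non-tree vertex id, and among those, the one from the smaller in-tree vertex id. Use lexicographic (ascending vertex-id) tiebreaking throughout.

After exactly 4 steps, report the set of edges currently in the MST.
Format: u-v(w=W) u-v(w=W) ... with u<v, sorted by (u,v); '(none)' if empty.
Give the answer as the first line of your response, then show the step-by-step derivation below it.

1-5(w=6) 2-3(w=4) 2-6(w=4) 3-5(w=6)

step 1: add edge 2-3 (w=4); MST = {2-3(w=4)}
step 2: add edge 2-6 (w=4); MST = {2-3(w=4) 2-6(w=4)}
step 3: add edge 3-5 (w=6); MST = {2-3(w=4) 2-6(w=4) 3-5(w=6)}
step 4: add edge 1-5 (w=6); MST = {1-5(w=6) 2-3(w=4) 2-6(w=4) 3-5(w=6)}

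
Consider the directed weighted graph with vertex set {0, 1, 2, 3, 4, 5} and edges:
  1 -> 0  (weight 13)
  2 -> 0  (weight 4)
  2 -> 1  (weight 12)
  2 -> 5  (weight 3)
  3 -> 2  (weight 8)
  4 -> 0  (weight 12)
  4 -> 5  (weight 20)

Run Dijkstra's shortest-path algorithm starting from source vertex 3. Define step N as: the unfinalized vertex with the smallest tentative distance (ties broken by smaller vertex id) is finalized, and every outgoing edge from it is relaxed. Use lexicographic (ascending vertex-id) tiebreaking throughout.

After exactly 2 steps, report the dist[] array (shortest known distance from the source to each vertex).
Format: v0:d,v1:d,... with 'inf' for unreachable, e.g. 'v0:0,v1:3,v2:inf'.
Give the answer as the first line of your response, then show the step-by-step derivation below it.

v0:12,v1:20,v2:8,v3:0,v4:inf,v5:11

step 1: dist = v0:inf,v1:inf,v2:8,v3:0,v4:inf,v5:inf
step 2: dist = v0:12,v1:20,v2:8,v3:0,v4:inf,v5:11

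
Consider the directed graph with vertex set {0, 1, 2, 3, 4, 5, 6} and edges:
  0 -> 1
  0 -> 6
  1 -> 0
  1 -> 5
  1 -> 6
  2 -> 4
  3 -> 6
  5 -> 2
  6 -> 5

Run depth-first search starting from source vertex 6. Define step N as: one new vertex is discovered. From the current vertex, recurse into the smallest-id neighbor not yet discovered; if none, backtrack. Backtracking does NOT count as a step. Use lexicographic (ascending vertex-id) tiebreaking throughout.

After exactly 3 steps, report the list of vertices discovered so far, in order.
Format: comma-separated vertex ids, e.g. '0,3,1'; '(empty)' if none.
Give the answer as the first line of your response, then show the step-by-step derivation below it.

6,5,2

step 1: discover 6; path=6; order=6
step 2: discover 5; path=6>5; order=6,5
step 3: discover 2; path=6>5>2; order=6,5,2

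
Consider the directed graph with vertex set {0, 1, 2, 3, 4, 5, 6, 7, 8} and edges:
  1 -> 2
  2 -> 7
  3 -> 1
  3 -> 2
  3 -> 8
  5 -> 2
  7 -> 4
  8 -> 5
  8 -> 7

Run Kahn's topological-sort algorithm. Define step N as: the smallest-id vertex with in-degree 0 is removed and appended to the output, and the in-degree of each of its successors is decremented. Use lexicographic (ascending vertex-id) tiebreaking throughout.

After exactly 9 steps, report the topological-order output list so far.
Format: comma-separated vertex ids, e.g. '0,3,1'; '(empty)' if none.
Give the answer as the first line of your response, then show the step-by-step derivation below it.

0,3,1,6,8,5,2,7,4

step 1: output 0; order=[0]; indeg=(0,1,3,0,1,1,0,2,1)
step 2: output 3; order=[0,3]; indeg=(0,0,2,0,1,1,0,2,0)
step 3: output 1; order=[0,3,1]; indeg=(0,0,1,0,1,1,0,2,0)
step 4: output 6; order=[0,3,1,6]; indeg=(0,0,1,0,1,1,0,2,0)
step 5: output 8; order=[0,3,1,6,8]; indeg=(0,0,1,0,1,0,0,1,0)
step 6: output 5; order=[0,3,1,6,8,5]; indeg=(0,0,0,0,1,0,0,1,0)
step 7: output 2; order=[0,3,1,6,8,5,2]; indeg=(0,0,0,0,1,0,0,0,0)
step 8: output 7; order=[0,3,1,6,8,5,2,7]; indeg=(0,0,0,0,0,0,0,0,0)
step 9: output 4; order=[0,3,1,6,8,5,2,7,4]; indeg=(0,0,0,0,0,0,0,0,0)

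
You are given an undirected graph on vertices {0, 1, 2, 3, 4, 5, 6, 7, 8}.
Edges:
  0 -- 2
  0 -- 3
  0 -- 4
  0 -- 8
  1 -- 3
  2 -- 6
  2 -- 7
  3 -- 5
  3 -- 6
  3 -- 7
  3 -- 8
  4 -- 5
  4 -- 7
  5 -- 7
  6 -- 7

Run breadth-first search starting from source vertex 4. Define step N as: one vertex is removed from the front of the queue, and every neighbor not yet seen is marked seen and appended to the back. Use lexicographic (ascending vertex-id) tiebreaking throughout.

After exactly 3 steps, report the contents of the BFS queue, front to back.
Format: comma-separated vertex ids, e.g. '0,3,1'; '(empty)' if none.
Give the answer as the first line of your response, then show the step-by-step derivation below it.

7,2,3,8

step 1: dequeue 4; queue=[0,5,7]; order=4
step 2: dequeue 0; queue=[5,7,2,3,8]; order=4,0
step 3: dequeue 5; queue=[7,2,3,8]; order=4,0,5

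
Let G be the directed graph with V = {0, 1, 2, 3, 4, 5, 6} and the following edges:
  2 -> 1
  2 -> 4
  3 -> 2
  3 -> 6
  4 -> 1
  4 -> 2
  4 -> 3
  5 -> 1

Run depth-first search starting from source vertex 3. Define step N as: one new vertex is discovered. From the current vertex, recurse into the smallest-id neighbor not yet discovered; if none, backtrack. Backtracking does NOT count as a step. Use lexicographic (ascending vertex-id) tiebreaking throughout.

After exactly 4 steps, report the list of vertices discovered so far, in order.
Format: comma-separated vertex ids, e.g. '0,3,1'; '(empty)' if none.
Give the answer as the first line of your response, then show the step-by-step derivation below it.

3,2,1,4

step 1: discover 3; path=3; order=3
step 2: discover 2; path=3>2; order=3,2
step 3: discover 1; path=3>2>1; order=3,2,1
step 4: discover 4; path=3>2>4; order=3,2,1,4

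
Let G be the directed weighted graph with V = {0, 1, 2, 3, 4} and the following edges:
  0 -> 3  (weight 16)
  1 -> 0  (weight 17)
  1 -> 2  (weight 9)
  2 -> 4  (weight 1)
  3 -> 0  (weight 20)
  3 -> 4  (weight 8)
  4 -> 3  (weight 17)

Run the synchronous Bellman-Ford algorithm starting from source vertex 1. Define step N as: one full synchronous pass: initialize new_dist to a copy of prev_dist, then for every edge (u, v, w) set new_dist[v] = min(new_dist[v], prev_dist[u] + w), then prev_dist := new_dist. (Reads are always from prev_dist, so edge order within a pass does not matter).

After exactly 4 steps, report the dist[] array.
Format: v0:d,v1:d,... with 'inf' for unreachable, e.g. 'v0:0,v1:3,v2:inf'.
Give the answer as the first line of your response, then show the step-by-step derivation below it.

v0:17,v1:0,v2:9,v3:27,v4:10

step 1: dist = v0:17,v1:0,v2:9,v3:inf,v4:inf
step 2: dist = v0:17,v1:0,v2:9,v3:33,v4:10
step 3: dist = v0:17,v1:0,v2:9,v3:27,v4:10
step 4: dist = v0:17,v1:0,v2:9,v3:27,v4:10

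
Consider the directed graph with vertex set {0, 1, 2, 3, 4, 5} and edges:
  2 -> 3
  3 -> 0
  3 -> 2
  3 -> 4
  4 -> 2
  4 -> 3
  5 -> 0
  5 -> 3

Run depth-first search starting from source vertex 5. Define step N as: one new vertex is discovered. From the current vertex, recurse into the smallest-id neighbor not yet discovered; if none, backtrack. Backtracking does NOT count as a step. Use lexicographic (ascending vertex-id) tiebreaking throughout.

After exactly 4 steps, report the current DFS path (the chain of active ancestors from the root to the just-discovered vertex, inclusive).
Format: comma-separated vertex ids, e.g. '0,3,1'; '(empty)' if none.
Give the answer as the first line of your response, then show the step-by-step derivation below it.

5,3,2

step 1: discover 5; path=5; order=5
step 2: discover 0; path=5>0; order=5,0
step 3: discover 3; path=5>3; order=5,0,3
step 4: discover 2; path=5>3>2; order=5,0,3,2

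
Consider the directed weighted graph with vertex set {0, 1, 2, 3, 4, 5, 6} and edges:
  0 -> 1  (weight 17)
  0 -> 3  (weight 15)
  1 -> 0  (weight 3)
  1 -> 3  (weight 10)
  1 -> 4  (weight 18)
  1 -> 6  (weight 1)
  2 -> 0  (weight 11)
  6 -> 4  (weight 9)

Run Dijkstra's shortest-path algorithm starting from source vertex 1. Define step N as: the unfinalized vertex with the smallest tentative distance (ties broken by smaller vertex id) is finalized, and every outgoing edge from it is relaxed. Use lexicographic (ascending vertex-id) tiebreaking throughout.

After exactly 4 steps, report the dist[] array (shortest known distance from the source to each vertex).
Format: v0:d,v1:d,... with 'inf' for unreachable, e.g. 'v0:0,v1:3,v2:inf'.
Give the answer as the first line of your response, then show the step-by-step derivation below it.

v0:3,v1:0,v2:inf,v3:10,v4:10,v5:inf,v6:1

step 1: dist = v0:3,v1:0,v2:inf,v3:10,v4:18,v5:inf,v6:1
step 2: dist = v0:3,v1:0,v2:inf,v3:10,v4:10,v5:inf,v6:1
step 3: dist = v0:3,v1:0,v2:inf,v3:10,v4:10,v5:inf,v6:1
step 4: dist = v0:3,v1:0,v2:inf,v3:10,v4:10,v5:inf,v6:1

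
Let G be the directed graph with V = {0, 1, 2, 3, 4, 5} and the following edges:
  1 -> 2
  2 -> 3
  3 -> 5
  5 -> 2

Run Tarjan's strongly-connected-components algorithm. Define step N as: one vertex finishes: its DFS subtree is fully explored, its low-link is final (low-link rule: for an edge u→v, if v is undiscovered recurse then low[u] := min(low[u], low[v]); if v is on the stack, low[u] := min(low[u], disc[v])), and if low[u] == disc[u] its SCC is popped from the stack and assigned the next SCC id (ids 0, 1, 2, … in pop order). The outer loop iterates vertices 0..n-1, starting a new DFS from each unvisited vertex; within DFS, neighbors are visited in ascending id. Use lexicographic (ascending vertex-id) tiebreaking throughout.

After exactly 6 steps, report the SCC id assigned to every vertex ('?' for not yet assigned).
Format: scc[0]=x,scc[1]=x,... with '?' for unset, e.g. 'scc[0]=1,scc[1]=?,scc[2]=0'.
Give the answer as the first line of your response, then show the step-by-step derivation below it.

scc[0]=0,scc[1]=2,scc[2]=1,scc[3]=1,scc[4]=3,scc[5]=1

step 1: low=(low[0]=0,low[1]=?,low[2]=?,low[3]=?,low[4]=?,low[5]=?); scc=(scc[0]=0,scc[1]=?,scc[2]=?,scc[3]=?,scc[4]=?,scc[5]=?)
step 2: low=(low[0]=0,low[1]=1,low[2]=2,low[3]=3,low[4]=?,low[5]=2); scc=(scc[0]=0,scc[1]=?,scc[2]=?,scc[3]=?,scc[4]=?,scc[5]=?)
step 3: low=(low[0]=0,low[1]=1,low[2]=2,low[3]=2,low[4]=?,low[5]=2); scc=(scc[0]=0,scc[1]=?,scc[2]=?,scc[3]=?,scc[4]=?,scc[5]=?)
step 4: low=(low[0]=0,low[1]=1,low[2]=2,low[3]=2,low[4]=?,low[5]=2); scc=(scc[0]=0,scc[1]=?,scc[2]=1,scc[3]=1,scc[4]=?,scc[5]=1)
step 5: low=(low[0]=0,low[1]=1,low[2]=2,low[3]=2,low[4]=?,low[5]=2); scc=(scc[0]=0,scc[1]=2,scc[2]=1,scc[3]=1,scc[4]=?,scc[5]=1)
step 6: low=(low[0]=0,low[1]=1,low[2]=2,low[3]=2,low[4]=5,low[5]=2); scc=(scc[0]=0,scc[1]=2,scc[2]=1,scc[3]=1,scc[4]=3,scc[5]=1)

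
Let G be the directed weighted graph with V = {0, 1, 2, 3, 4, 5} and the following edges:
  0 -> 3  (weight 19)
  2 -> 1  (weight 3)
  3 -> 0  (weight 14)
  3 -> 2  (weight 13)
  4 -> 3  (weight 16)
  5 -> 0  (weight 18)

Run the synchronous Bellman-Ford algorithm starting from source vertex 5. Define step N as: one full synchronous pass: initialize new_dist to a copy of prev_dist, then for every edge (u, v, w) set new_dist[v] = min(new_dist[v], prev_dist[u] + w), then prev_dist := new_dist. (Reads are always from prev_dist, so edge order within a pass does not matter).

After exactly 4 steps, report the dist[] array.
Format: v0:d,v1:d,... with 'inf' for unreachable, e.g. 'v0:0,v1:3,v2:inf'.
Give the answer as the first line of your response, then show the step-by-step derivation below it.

v0:18,v1:53,v2:50,v3:37,v4:inf,v5:0

step 1: dist = v0:18,v1:inf,v2:inf,v3:inf,v4:inf,v5:0
step 2: dist = v0:18,v1:inf,v2:inf,v3:37,v4:inf,v5:0
step 3: dist = v0:18,v1:inf,v2:50,v3:37,v4:inf,v5:0
step 4: dist = v0:18,v1:53,v2:50,v3:37,v4:inf,v5:0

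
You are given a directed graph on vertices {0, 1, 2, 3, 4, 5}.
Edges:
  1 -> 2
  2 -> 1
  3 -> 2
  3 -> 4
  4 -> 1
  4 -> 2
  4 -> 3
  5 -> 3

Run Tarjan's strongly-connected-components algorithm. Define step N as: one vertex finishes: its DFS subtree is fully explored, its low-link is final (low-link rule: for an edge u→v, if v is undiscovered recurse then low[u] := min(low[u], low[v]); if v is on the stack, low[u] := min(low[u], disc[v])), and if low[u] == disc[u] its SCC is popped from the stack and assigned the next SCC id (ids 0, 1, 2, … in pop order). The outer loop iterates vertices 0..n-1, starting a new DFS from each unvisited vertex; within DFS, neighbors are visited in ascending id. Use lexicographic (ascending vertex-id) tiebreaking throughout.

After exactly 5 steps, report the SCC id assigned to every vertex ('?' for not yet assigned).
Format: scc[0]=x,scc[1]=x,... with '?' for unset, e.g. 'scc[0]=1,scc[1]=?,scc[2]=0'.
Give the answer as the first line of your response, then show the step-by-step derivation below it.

scc[0]=0,scc[1]=1,scc[2]=1,scc[3]=2,scc[4]=2,scc[5]=?

step 1: low=(low[0]=0,low[1]=?,low[2]=?,low[3]=?,low[4]=?,low[5]=?); scc=(scc[0]=0,scc[1]=?,scc[2]=?,scc[3]=?,scc[4]=?,scc[5]=?)
step 2: low=(low[0]=0,low[1]=1,low[2]=1,low[3]=?,low[4]=?,low[5]=?); scc=(scc[0]=0,scc[1]=?,scc[2]=?,scc[3]=?,scc[4]=?,scc[5]=?)
step 3: low=(low[0]=0,low[1]=1,low[2]=1,low[3]=?,low[4]=?,low[5]=?); scc=(scc[0]=0,scc[1]=1,scc[2]=1,scc[3]=?,scc[4]=?,scc[5]=?)
step 4: low=(low[0]=0,low[1]=1,low[2]=1,low[3]=3,low[4]=3,low[5]=?); scc=(scc[0]=0,scc[1]=1,scc[2]=1,scc[3]=?,scc[4]=?,scc[5]=?)
step 5: low=(low[0]=0,low[1]=1,low[2]=1,low[3]=3,low[4]=3,low[5]=?); scc=(scc[0]=0,scc[1]=1,scc[2]=1,scc[3]=2,scc[4]=2,scc[5]=?)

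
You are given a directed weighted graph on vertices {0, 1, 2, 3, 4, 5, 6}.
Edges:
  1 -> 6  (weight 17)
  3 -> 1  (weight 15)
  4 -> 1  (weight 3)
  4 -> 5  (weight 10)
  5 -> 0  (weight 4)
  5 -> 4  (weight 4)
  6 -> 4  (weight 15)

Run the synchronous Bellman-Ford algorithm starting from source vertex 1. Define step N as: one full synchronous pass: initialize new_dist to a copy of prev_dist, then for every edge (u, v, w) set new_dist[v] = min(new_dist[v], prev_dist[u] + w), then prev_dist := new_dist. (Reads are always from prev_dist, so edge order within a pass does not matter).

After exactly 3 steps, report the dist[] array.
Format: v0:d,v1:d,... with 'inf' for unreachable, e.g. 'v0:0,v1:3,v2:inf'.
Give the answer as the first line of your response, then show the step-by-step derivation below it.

v0:inf,v1:0,v2:inf,v3:inf,v4:32,v5:42,v6:17

step 1: dist = v0:inf,v1:0,v2:inf,v3:inf,v4:inf,v5:inf,v6:17
step 2: dist = v0:inf,v1:0,v2:inf,v3:inf,v4:32,v5:inf,v6:17
step 3: dist = v0:inf,v1:0,v2:inf,v3:inf,v4:32,v5:42,v6:17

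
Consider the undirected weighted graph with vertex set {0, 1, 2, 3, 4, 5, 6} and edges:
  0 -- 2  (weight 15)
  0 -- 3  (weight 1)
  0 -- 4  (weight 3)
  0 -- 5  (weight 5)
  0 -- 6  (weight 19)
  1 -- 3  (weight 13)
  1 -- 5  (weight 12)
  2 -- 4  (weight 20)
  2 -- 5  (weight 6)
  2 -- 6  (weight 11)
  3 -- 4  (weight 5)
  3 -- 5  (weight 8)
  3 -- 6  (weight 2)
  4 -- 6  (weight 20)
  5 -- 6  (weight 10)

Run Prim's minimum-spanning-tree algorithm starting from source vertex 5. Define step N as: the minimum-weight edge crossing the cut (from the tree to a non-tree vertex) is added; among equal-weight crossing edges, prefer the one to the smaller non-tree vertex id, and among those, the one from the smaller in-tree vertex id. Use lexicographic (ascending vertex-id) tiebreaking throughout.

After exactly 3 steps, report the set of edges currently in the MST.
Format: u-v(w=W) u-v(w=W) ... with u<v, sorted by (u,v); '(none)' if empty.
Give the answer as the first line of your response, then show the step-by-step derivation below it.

0-3(w=1) 0-5(w=5) 3-6(w=2)

step 1: add edge 0-5 (w=5); MST = {0-5(w=5)}
step 2: add edge 0-3 (w=1); MST = {0-3(w=1) 0-5(w=5)}
step 3: add edge 3-6 (w=2); MST = {0-3(w=1) 0-5(w=5) 3-6(w=2)}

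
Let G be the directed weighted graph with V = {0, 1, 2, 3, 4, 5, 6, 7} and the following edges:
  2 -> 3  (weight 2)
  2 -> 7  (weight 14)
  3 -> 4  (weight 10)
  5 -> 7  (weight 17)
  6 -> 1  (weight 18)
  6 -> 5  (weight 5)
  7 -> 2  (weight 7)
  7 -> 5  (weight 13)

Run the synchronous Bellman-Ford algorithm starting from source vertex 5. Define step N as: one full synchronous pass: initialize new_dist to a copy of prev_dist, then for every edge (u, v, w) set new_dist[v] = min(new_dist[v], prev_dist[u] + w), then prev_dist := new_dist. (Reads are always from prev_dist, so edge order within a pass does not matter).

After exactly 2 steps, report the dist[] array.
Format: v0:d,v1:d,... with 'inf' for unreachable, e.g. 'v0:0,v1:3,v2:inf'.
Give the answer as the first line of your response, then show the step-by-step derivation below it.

v0:inf,v1:inf,v2:24,v3:inf,v4:inf,v5:0,v6:inf,v7:17

step 1: dist = v0:inf,v1:inf,v2:inf,v3:inf,v4:inf,v5:0,v6:inf,v7:17
step 2: dist = v0:inf,v1:inf,v2:24,v3:inf,v4:inf,v5:0,v6:inf,v7:17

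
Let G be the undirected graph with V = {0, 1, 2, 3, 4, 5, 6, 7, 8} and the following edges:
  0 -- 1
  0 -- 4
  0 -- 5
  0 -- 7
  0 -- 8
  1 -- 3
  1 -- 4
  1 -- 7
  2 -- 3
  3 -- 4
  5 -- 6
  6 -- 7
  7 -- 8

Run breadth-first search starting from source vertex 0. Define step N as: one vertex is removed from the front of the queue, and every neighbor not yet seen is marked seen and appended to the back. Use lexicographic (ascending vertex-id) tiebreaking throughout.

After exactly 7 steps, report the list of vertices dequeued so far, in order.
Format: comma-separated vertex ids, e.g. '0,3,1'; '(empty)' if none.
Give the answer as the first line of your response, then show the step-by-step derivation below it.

0,1,4,5,7,8,3

step 1: dequeue 0; queue=[1,4,5,7,8]; order=0
step 2: dequeue 1; queue=[4,5,7,8,3]; order=0,1
step 3: dequeue 4; queue=[5,7,8,3]; order=0,1,4
step 4: dequeue 5; queue=[7,8,3,6]; order=0,1,4,5
step 5: dequeue 7; queue=[8,3,6]; order=0,1,4,5,7
step 6: dequeue 8; queue=[3,6]; order=0,1,4,5,7,8
step 7: dequeue 3; queue=[6,2]; order=0,1,4,5,7,8,3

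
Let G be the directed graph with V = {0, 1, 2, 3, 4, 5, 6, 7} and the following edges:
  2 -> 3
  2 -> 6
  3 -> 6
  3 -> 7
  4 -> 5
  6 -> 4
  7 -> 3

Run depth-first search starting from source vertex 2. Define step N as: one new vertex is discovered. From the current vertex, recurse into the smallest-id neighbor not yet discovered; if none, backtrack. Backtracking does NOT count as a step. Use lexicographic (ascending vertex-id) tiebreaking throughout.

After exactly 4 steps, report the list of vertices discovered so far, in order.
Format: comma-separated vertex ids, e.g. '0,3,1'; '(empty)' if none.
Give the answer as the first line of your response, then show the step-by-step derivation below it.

2,3,6,4

step 1: discover 2; path=2; order=2
step 2: discover 3; path=2>3; order=2,3
step 3: discover 6; path=2>3>6; order=2,3,6
step 4: discover 4; path=2>3>6>4; order=2,3,6,4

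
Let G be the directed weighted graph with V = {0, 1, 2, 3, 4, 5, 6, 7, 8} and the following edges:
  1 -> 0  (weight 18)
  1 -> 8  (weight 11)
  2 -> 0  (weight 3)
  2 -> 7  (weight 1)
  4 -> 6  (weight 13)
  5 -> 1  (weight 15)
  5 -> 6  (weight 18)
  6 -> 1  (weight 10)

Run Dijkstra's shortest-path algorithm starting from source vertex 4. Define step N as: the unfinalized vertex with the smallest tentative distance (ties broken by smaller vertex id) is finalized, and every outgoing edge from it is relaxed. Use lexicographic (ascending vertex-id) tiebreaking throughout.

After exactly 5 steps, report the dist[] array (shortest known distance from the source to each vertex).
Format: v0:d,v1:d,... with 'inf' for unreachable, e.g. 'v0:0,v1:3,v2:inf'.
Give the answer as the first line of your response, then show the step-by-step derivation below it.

v0:41,v1:23,v2:inf,v3:inf,v4:0,v5:inf,v6:13,v7:inf,v8:34

step 1: dist = v0:inf,v1:inf,v2:inf,v3:inf,v4:0,v5:inf,v6:13,v7:inf,v8:inf
step 2: dist = v0:inf,v1:23,v2:inf,v3:inf,v4:0,v5:inf,v6:13,v7:inf,v8:inf
step 3: dist = v0:41,v1:23,v2:inf,v3:inf,v4:0,v5:inf,v6:13,v7:inf,v8:34
step 4: dist = v0:41,v1:23,v2:inf,v3:inf,v4:0,v5:inf,v6:13,v7:inf,v8:34
step 5: dist = v0:41,v1:23,v2:inf,v3:inf,v4:0,v5:inf,v6:13,v7:inf,v8:34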